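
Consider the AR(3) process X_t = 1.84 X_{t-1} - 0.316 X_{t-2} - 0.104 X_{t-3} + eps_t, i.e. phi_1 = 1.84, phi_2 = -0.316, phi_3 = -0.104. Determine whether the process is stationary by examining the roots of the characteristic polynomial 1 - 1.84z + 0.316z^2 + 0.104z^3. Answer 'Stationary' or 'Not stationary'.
\text{Not stationary}

The AR(p) characteristic polynomial is P(z) = 1 - 1.84z + 0.316z^2 + 0.104z^3.
Stationarity requires all roots to lie outside the unit circle, i.e. |z| > 1 for every root.
Degree 3: look for a simple real root z0 first, then factor out (1 - z/z0) and solve the remaining quadratic.
Testing z0 = 2.5: P(2.5) = 1 + (-1.84)(2.5) + (0.316)(2.5)^2 + (0.104)(2.5)^3
  = 1 + (-4.6) + (1.975) + (1.625) = 0.  So z_0 = 2.5 is a root, |z_0| = 2.5.
Divide out the factor (1 - 0.4 z) = (1 - z/z0) (since 1/z0 = 0.4):
  P(z) = (1 - 0.4 z)(1 + (-1.44) z + (-0.26) z^2)
  [check: z-coef -1.44 - (0.4) = -1.84; z^2-coef -0.26 - (0.4)(-1.44) = 0.316; z^3-coef -(0.4)(-0.26) = 0.104.]
Remaining roots from the quadratic factor 1 + (-1.44) z + (-0.26) z^2:
  Set 1 + (-1.44) z + (-0.26) z^2 = 0, i.e. a z^2 + b z + c = 0 with a = -0.26, b = -1.44, c = 1.
  Discriminant D = b^2 - 4ac = (-1.44)^2 - 4*(-0.26)*1 = 2.0736 - (-1.04) = 3.1136.
  D >= 0, so the roots are real: z = (-b +/- sqrt(D)) / (2a) = (1.44 +/- 1.76454) / (-0.52).
    z_1 = (1.44 + 1.76454) / (-0.52) = -6.1626,   |z_1| = 6.1626.
    z_2 = (1.44 - 1.76454) / (-0.52) = 0.6241,   |z_2| = 0.6241.
Moduli of all roots: 2.5000, 6.1626, 0.6241.
All moduli strictly greater than 1? No.
Verdict: Not stationary.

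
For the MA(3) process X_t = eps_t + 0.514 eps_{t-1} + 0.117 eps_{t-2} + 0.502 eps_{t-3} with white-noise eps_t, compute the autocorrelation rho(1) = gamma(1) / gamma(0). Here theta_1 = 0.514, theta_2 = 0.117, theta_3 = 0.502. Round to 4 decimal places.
\rho(1) = 0.4137

For an MA(q) process with theta_0 = 1, the autocovariance is
  gamma(k) = sigma^2 * sum_{i=0..q-k} theta_i * theta_{i+k},
and rho(k) = gamma(k) / gamma(0). Sigma^2 cancels.
  numerator   = (1)*(0.514) + (0.514)*(0.117) + (0.117)*(0.502) = 0.632872.
  denominator = (1)^2 + (0.514)^2 + (0.117)^2 + (0.502)^2 = 1.529889.
  rho(1) = 0.632872 / 1.529889 = 0.4137.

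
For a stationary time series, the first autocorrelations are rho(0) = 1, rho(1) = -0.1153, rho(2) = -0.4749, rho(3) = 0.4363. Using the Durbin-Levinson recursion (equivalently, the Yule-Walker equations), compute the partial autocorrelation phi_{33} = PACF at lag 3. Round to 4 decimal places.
\phi_{33} = 0.3991

The PACF at lag k is phi_{kk}, the last component of the solution
to the Yule-Walker system G_k phi = r_k where
  (G_k)_{ij} = rho(|i - j|), (r_k)_i = rho(i), i,j = 1..k.
Equivalently, Durbin-Levinson gives phi_{kk} iteratively:
  phi_{11} = rho(1)
  phi_{kk} = [rho(k) - sum_{j=1..k-1} phi_{k-1,j} rho(k-j)]
            / [1 - sum_{j=1..k-1} phi_{k-1,j} rho(j)],
  phi_{k,j} = phi_{k-1,j} - phi_{kk} phi_{k-1,k-j},  j = 1..k-1.
Step k = 1:
  phi_11 = rho(1) = -0.1153.
Step k = 2:
  phi_22 = [rho(2) - phi_11 rho(1)] / [1 - phi_11 rho(1)] = [-0.4749 - (-0.1153)(-0.1153)] / [1 - (-0.1153)(-0.1153)]
         = -0.48819409 / 0.98670591 = -0.494772.
  Update: phi_21 = phi_11 - phi_22 phi_11 = -0.1153 - (-0.494772)(-0.1153) = -0.172347.
Step k = 3:
  phi_33 = [rho(3) - phi_21 rho(2) - phi_22 rho(1)] / [1 - phi_21 rho(1) - phi_22 rho(2)]
    numerator   = 0.4363 - (-0.172347)(-0.4749) - (-0.494772)(-0.1153) = 0.29740516
    denominator = 1 - (-0.172347)(-0.1153) - (-0.494772)(-0.4749) = 0.74516133
  phi_33 = 0.29740516 / 0.74516133 = 0.3991.
Therefore phi_{33} = 0.3991.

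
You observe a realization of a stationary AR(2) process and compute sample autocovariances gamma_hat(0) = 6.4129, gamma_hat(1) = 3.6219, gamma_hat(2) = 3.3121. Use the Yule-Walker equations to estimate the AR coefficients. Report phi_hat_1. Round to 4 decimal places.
\hat\phi_{1} = 0.4010

The Yule-Walker equations for an AR(p) process read, in matrix form,
  Gamma_p phi = r_p,   with   (Gamma_p)_{ij} = gamma(|i - j|),
                       (r_p)_i = gamma(i),   i,j = 1..p.
Substitute the sample gammas (Toeplitz matrix and right-hand side of size 2):
  Gamma_p = [[6.4129, 3.6219], [3.6219, 6.4129]]
  r_p     = [3.6219, 3.3121]
Written out:
  6.4129 phi_1 + 3.6219 phi_2 = 3.6219
  3.6219 phi_1 + 6.4129 phi_2 = 3.3121
Solve by Cramer's rule:
  det = gamma(0)^2 - gamma(1)^2 = (6.4129)^2 - (3.6219)^2 = 41.12528641 - 13.11815961 = 28.0071268
  phi_hat_1 = [gamma(1) gamma(0) - gamma(1) gamma(2)] / det = [(3.6219)(6.4129) - (3.6219)(3.3121)] / 28.0071268 = 11.23078752 / 28.0071268 = 0.401
  phi_hat_2 = [gamma(0) gamma(2) - gamma(1)^2] / det = [(6.4129)(3.3121) - (3.6219)^2] / 28.0071268 = 8.12200648 / 28.0071268 = 0.29
So phi_hat = [0.4010, 0.2900].
Therefore phi_hat_1 = 0.4010.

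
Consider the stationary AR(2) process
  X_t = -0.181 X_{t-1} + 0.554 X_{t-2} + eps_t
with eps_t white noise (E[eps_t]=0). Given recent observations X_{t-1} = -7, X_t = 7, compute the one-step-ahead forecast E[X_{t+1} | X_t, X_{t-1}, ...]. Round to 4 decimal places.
E[X_{t+1} \mid \mathcal F_t] = -5.1450

For an AR(p) model X_t = c + sum_i phi_i X_{t-i} + eps_t, the
one-step-ahead conditional mean is
  E[X_{t+1} | X_t, ...] = c + sum_i phi_i X_{t+1-i}.
Substitute known values:
  E[X_{t+1} | ...] = (-0.181) * (7) + (0.554) * (-7)
                   = -5.1450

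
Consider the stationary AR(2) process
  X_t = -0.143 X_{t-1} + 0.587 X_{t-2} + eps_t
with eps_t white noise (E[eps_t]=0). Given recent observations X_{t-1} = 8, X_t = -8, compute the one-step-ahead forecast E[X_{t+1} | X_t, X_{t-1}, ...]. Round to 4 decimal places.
E[X_{t+1} \mid \mathcal F_t] = 5.8400

For an AR(p) model X_t = c + sum_i phi_i X_{t-i} + eps_t, the
one-step-ahead conditional mean is
  E[X_{t+1} | X_t, ...] = c + sum_i phi_i X_{t+1-i}.
Substitute known values:
  E[X_{t+1} | ...] = (-0.143) * (-8) + (0.587) * (8)
                   = 5.8400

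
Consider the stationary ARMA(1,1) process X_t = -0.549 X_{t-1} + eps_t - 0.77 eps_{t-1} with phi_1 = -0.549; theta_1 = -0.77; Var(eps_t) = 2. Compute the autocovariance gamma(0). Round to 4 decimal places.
\gamma(0) = 6.9807

Multiply the model equation by X_{t-k} and take expectations. With theta_0 = psi_0 = 1 and psi_j the MA(infinity) weights, this gives
  gamma(k) - sum_i phi_i gamma(k-i) = c_k,
  c_k = sigma^2 * sum_{j=k..q} theta_j psi_{j-k}   (c_k = 0 for k > q),
using gamma(-m) = gamma(m).
psi-weights needed (psi_j = theta_j + sum_i phi_i psi_{j-i}):
  psi_1 = theta_1 + phi_1 = -0.77 + (-0.549) = -1.319
Right-hand sides:
  c_0 = sigma^2 (1 + theta_1 psi_1) = 2 * (1 + (-0.77)(-1.319)) = 2 * 2.01563 = 4.03126
  c_1 = sigma^2 theta_1 = 2 * (-0.77) = -1.54
  c_2 = 0
Equations for k = 0 and k = 1 (AR order 1):
  gamma(0) = phi_1 gamma(1) + c_0
  gamma(1) = phi_1 gamma(0) + c_1
Substituting the second into the first: gamma(0) (1 - phi_1^2) = c_0 + phi_1 c_1, so
  gamma(0) = (c_0 + phi_1 c_1) / (1 - phi_1^2) = (4.03126 + (-0.549)(-1.54)) / (1 - (-0.549)^2) = 4.87672 / 0.698599 = 6.980714.
Therefore gamma(0) = 6.9807 (to 4 decimal places).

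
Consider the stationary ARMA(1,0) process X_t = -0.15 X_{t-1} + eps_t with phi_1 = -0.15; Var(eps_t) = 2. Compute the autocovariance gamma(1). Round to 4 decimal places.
\gamma(1) = -0.3069

Multiply the model equation by X_{t-k} and take expectations. With theta_0 = psi_0 = 1 and psi_j the MA(infinity) weights, this gives
  gamma(k) - sum_i phi_i gamma(k-i) = c_k,
  c_k = sigma^2 * sum_{j=k..q} theta_j psi_{j-k}   (c_k = 0 for k > q),
using gamma(-m) = gamma(m).
Pure AR (q = 0): c_0 = sigma^2 = 2, c_k = 0 for k >= 1.
Equations for k = 0 and k = 1 (AR order 1):
  gamma(0) = phi_1 gamma(1) + c_0
  gamma(1) = phi_1 gamma(0) + c_1
Substituting the second into the first: gamma(0) (1 - phi_1^2) = c_0 + phi_1 c_1, so
  gamma(0) = c_0 / (1 - phi_1^2) = 2 / (1 - (-0.15)^2) = 2 / 0.9775 = 2.046036.
  gamma(1) = phi_1 gamma(0) = (-0.15)(2.046036) = -0.306905.
Therefore gamma(1) = -0.3069 (to 4 decimal places).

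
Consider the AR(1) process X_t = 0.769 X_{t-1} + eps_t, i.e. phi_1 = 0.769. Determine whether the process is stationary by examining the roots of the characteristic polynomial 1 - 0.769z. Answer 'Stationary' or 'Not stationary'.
\text{Stationary}

The AR(p) characteristic polynomial is P(z) = 1 - 0.769z.
Stationarity requires all roots to lie outside the unit circle, i.e. |z| > 1 for every root.
This is linear in z: 1 + (-0.769) z = 0  =>  z = -1/(-0.769) = 1.30039,  |z| = 1.30039.
Moduli of all roots: 1.3004.
All moduli strictly greater than 1? Yes.
Verdict: Stationary.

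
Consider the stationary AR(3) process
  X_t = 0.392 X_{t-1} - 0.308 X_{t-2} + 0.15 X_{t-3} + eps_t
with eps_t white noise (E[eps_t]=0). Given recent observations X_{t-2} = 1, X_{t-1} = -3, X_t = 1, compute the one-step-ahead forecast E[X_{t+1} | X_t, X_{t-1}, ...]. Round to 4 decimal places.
E[X_{t+1} \mid \mathcal F_t] = 1.4660

For an AR(p) model X_t = c + sum_i phi_i X_{t-i} + eps_t, the
one-step-ahead conditional mean is
  E[X_{t+1} | X_t, ...] = c + sum_i phi_i X_{t+1-i}.
Substitute known values:
  E[X_{t+1} | ...] = (0.392) * (1) + (-0.308) * (-3) + (0.15) * (1)
                   = 1.4660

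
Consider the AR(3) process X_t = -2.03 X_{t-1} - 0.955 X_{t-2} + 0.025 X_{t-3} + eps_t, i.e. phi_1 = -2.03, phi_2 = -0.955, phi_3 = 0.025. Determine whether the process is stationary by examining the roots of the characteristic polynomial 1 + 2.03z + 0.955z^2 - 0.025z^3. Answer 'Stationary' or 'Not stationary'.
\text{Not stationary}

The AR(p) characteristic polynomial is P(z) = 1 + 2.03z + 0.955z^2 - 0.025z^3.
Stationarity requires all roots to lie outside the unit circle, i.e. |z| > 1 for every root.
Degree 3: look for a simple real root z0 first, then factor out (1 - z/z0) and solve the remaining quadratic.
Testing z0 = -0.8: P(-0.8) = 1 + (2.03)(-0.8) + (0.955)(-0.8)^2 + (-0.025)(-0.8)^3
  = 1 + (-1.624) + (0.6112) + (0.0128) = 0.  So z_0 = -0.8 is a root, |z_0| = 0.8.
Divide out the factor (1 + 1.25 z) = (1 - z/z0) (since 1/z0 = -1.25):
  P(z) = (1 + 1.25 z)(1 + (0.78) z + (-0.02) z^2)
  [check: z-coef 0.78 - (-1.25) = 2.03; z^2-coef -0.02 - (-1.25)(0.78) = 0.955; z^3-coef -(-1.25)(-0.02) = -0.025.]
Remaining roots from the quadratic factor 1 + (0.78) z + (-0.02) z^2:
  Set 1 + (0.78) z + (-0.02) z^2 = 0, i.e. a z^2 + b z + c = 0 with a = -0.02, b = 0.78, c = 1.
  Discriminant D = b^2 - 4ac = (0.78)^2 - 4*(-0.02)*1 = 0.6084 - (-0.08) = 0.6884.
  D >= 0, so the roots are real: z = (-b +/- sqrt(D)) / (2a) = (-0.78 +/- 0.829699) / (-0.04).
    z_1 = (-0.78 + 0.829699) / (-0.04) = -1.2425,   |z_1| = 1.2425.
    z_2 = (-0.78 - 0.829699) / (-0.04) = 40.2425,   |z_2| = 40.2425.
Moduli of all roots: 0.8000, 1.2425, 40.2425.
All moduli strictly greater than 1? No.
Verdict: Not stationary.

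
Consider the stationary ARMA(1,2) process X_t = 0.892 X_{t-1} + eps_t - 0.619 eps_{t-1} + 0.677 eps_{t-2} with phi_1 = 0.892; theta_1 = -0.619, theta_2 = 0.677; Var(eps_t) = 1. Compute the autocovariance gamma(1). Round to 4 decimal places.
\gamma(1) = 4.2233

Multiply the model equation by X_{t-k} and take expectations. With theta_0 = psi_0 = 1 and psi_j the MA(infinity) weights, this gives
  gamma(k) - sum_i phi_i gamma(k-i) = c_k,
  c_k = sigma^2 * sum_{j=k..q} theta_j psi_{j-k}   (c_k = 0 for k > q),
using gamma(-m) = gamma(m).
psi-weights needed (psi_j = theta_j + sum_i phi_i psi_{j-i}):
  psi_1 = theta_1 + phi_1 = -0.619 + (0.892) = 0.273
  psi_2 = theta_2 + phi_1 psi_1 = 0.677 + (0.892)(0.273) = 0.920516
Right-hand sides:
  c_0 = sigma^2 (1 + theta_1 psi_1 + theta_2 psi_2) = 1 * (1 + (-0.619)(0.273) + (0.677)(0.920516)) = 1 * 1.454202 = 1.454202
  c_1 = sigma^2 (theta_1 + theta_2 psi_1) = 1 * (-0.619 + (0.677)(0.273)) = -0.434179
  c_2 = sigma^2 theta_2 = 1 * (0.677) = 0.677
Equations for k = 0 and k = 1 (AR order 1):
  gamma(0) = phi_1 gamma(1) + c_0
  gamma(1) = phi_1 gamma(0) + c_1
Substituting the second into the first: gamma(0) (1 - phi_1^2) = c_0 + phi_1 c_1, so
  gamma(0) = (c_0 + phi_1 c_1) / (1 - phi_1^2) = (1.454202 + (0.892)(-0.434179)) / (1 - (0.892)^2) = 1.066915 / 0.204336 = 5.221374.
  gamma(1) = phi_1 gamma(0) + c_1 = (0.892)(5.221374) + (-0.434179) = 4.223287.
Therefore gamma(1) = 4.2233 (to 4 decimal places).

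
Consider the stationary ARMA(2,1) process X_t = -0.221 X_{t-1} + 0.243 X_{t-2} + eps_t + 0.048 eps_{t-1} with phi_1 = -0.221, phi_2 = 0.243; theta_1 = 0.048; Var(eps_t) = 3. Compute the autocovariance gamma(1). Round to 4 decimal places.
\gamma(1) = -0.8011

Multiply the model equation by X_{t-k} and take expectations. With theta_0 = psi_0 = 1 and psi_j the MA(infinity) weights, this gives
  gamma(k) - sum_i phi_i gamma(k-i) = c_k,
  c_k = sigma^2 * sum_{j=k..q} theta_j psi_{j-k}   (c_k = 0 for k > q),
using gamma(-m) = gamma(m).
psi-weights needed (psi_j = theta_j + sum_i phi_i psi_{j-i}):
  psi_1 = theta_1 + phi_1 = 0.048 + (-0.221) = -0.173
Right-hand sides:
  c_0 = sigma^2 (1 + theta_1 psi_1) = 3 * (1 + (0.048)(-0.173)) = 3 * 0.991696 = 2.975088
  c_1 = sigma^2 theta_1 = 3 * (0.048) = 0.144
  c_2 = 0
Equations for k = 0, 1, 2 (AR order 2, c_2 = 0):
  (E0) gamma(0) = phi_1 gamma(1) + phi_2 gamma(2) + c_0
  (E1) gamma(1) = phi_1 gamma(0) + phi_2 gamma(1) + c_1
  (E2) gamma(2) = phi_1 gamma(1) + phi_2 gamma(0)
From (E1): gamma(1) = A gamma(0) + B with
  A = phi_1 / (1 - phi_2) = -0.221 / 0.757 = -0.291942,   B = c_1 / (1 - phi_2) = 0.144 / 0.757 = 0.190225.
Insert (E2) into (E0): gamma(0) (1 - phi_2^2) = phi_1 (1 + phi_2) gamma(1) + c_0.
  phi_1 (1 + phi_2) = (-0.221)(1.243) = -0.274703,   1 - phi_2^2 = 0.940951.
Replace gamma(1) by A gamma(0) + B and collect gamma(0):
  gamma(0) [0.940951 - (-0.274703)(-0.291942)] = (-0.274703)(0.190225) + 2.975088
  gamma(0) * 0.860754 = 2.922833
  gamma(0) = 2.922833 / 0.860754 = 3.395667.
  gamma(1) = A gamma(0) + B = (-0.291942)(3.395667) + (0.190225) = -0.801113.
Therefore gamma(1) = -0.8011 (to 4 decimal places).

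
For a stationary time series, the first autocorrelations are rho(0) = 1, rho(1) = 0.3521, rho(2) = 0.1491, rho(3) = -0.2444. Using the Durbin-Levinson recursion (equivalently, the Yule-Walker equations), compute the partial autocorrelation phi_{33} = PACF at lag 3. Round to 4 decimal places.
\phi_{33} = -0.3490

The PACF at lag k is phi_{kk}, the last component of the solution
to the Yule-Walker system G_k phi = r_k where
  (G_k)_{ij} = rho(|i - j|), (r_k)_i = rho(i), i,j = 1..k.
Equivalently, Durbin-Levinson gives phi_{kk} iteratively:
  phi_{11} = rho(1)
  phi_{kk} = [rho(k) - sum_{j=1..k-1} phi_{k-1,j} rho(k-j)]
            / [1 - sum_{j=1..k-1} phi_{k-1,j} rho(j)],
  phi_{k,j} = phi_{k-1,j} - phi_{kk} phi_{k-1,k-j},  j = 1..k-1.
Step k = 1:
  phi_11 = rho(1) = 0.3521.
Step k = 2:
  phi_22 = [rho(2) - phi_11 rho(1)] / [1 - phi_11 rho(1)] = [0.1491 - (0.3521)(0.3521)] / [1 - (0.3521)(0.3521)]
         = 0.02512559 / 0.87602559 = 0.028681.
  Update: phi_21 = phi_11 - phi_22 phi_11 = 0.3521 - (0.028681)(0.3521) = 0.342001.
Step k = 3:
  phi_33 = [rho(3) - phi_21 rho(2) - phi_22 rho(1)] / [1 - phi_21 rho(1) - phi_22 rho(2)]
    numerator   = -0.2444 - (0.342001)(0.1491) - (0.028681)(0.3521) = -0.30549109
    denominator = 1 - (0.342001)(0.3521) - (0.028681)(0.1491) = 0.87530495
  phi_33 = -0.30549109 / 0.87530495 = -0.349.
Therefore phi_{33} = -0.3490.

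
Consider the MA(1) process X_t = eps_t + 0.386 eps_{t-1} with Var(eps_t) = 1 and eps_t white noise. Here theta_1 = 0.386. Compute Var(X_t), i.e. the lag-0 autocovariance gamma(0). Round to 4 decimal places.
\gamma(0) = 1.1490

For an MA(q) process X_t = eps_t + sum_i theta_i eps_{t-i} with
Var(eps_t) = sigma^2, the variance is
  gamma(0) = sigma^2 * (1 + sum_i theta_i^2).
  sum_i theta_i^2 = (0.386)^2 = 0.148996.
  gamma(0) = 1 * (1 + 0.148996) = 1 * 1.148996 = 1.148996, which rounds to 1.1490.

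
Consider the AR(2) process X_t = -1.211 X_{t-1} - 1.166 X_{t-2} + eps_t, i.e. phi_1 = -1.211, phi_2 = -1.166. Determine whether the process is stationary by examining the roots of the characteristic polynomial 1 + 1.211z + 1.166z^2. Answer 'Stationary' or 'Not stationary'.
\text{Not stationary}

The AR(p) characteristic polynomial is P(z) = 1 + 1.211z + 1.166z^2.
Stationarity requires all roots to lie outside the unit circle, i.e. |z| > 1 for every root.
Set 1 + (1.211) z + (1.166) z^2 = 0, i.e. a z^2 + b z + c = 0 with a = 1.166, b = 1.211, c = 1.
Discriminant D = b^2 - 4ac = (1.211)^2 - 4*(1.166)*1 = 1.466521 - (4.664) = -3.197479.
D < 0, so the roots are the complex-conjugate pair z = (-b +/- i sqrt(-D)) / (2a) = -0.5193 +/- 0.7668i.
For a conjugate pair |z|^2 = z * conj(z) = (product of roots) = c/a = 1/(1.166) = 0.857633, so |z| = sqrt(0.857633) = 0.9261 for both roots.
Moduli of all roots: 0.9261, 0.9261.
All moduli strictly greater than 1? No.
Verdict: Not stationary.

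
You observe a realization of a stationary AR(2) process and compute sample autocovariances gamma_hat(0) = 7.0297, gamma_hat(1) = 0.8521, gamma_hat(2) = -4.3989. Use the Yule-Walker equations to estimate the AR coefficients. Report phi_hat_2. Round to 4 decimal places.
\hat\phi_{2} = -0.6500

The Yule-Walker equations for an AR(p) process read, in matrix form,
  Gamma_p phi = r_p,   with   (Gamma_p)_{ij} = gamma(|i - j|),
                       (r_p)_i = gamma(i),   i,j = 1..p.
Substitute the sample gammas (Toeplitz matrix and right-hand side of size 2):
  Gamma_p = [[7.0297, 0.8521], [0.8521, 7.0297]]
  r_p     = [0.8521, -4.3989]
Written out:
  7.0297 phi_1 + 0.8521 phi_2 = 0.8521
  0.8521 phi_1 + 7.0297 phi_2 = -4.3989
Solve by Cramer's rule:
  det = gamma(0)^2 - gamma(1)^2 = (7.0297)^2 - (0.8521)^2 = 49.41668209 - 0.72607441 = 48.69060768
  phi_hat_1 = [gamma(1) gamma(0) - gamma(1) gamma(2)] / det = [(0.8521)(7.0297) - (0.8521)(-4.3989)] / 48.69060768 = 9.73831006 / 48.69060768 = 0.2
  phi_hat_2 = [gamma(0) gamma(2) - gamma(1)^2] / det = [(7.0297)(-4.3989) - (0.8521)^2] / 48.69060768 = -31.64902174 / 48.69060768 = -0.65
So phi_hat = [0.2000, -0.6500].
Therefore phi_hat_2 = -0.6500.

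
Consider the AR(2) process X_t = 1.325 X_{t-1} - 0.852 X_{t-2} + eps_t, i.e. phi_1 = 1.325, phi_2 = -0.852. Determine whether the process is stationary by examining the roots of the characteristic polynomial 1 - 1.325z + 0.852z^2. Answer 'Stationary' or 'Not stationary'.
\text{Stationary}

The AR(p) characteristic polynomial is P(z) = 1 - 1.325z + 0.852z^2.
Stationarity requires all roots to lie outside the unit circle, i.e. |z| > 1 for every root.
Set 1 + (-1.325) z + (0.852) z^2 = 0, i.e. a z^2 + b z + c = 0 with a = 0.852, b = -1.325, c = 1.
Discriminant D = b^2 - 4ac = (-1.325)^2 - 4*(0.852)*1 = 1.755625 - (3.408) = -1.652375.
D < 0, so the roots are the complex-conjugate pair z = (-b +/- i sqrt(-D)) / (2a) = 0.7776 +/- 0.7544i.
For a conjugate pair |z|^2 = z * conj(z) = (product of roots) = c/a = 1/(0.852) = 1.173709, so |z| = sqrt(1.173709) = 1.0834 for both roots.
Moduli of all roots: 1.0834, 1.0834.
All moduli strictly greater than 1? Yes.
Verdict: Stationary.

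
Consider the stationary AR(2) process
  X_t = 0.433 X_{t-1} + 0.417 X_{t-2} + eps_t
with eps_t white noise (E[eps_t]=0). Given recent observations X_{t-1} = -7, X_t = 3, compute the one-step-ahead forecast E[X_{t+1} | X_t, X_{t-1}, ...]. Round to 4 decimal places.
E[X_{t+1} \mid \mathcal F_t] = -1.6200

For an AR(p) model X_t = c + sum_i phi_i X_{t-i} + eps_t, the
one-step-ahead conditional mean is
  E[X_{t+1} | X_t, ...] = c + sum_i phi_i X_{t+1-i}.
Substitute known values:
  E[X_{t+1} | ...] = (0.433) * (3) + (0.417) * (-7)
                   = -1.6200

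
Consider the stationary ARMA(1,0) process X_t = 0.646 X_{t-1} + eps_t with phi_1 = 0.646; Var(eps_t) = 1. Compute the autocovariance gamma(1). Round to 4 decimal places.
\gamma(1) = 1.1087

Multiply the model equation by X_{t-k} and take expectations. With theta_0 = psi_0 = 1 and psi_j the MA(infinity) weights, this gives
  gamma(k) - sum_i phi_i gamma(k-i) = c_k,
  c_k = sigma^2 * sum_{j=k..q} theta_j psi_{j-k}   (c_k = 0 for k > q),
using gamma(-m) = gamma(m).
Pure AR (q = 0): c_0 = sigma^2 = 1, c_k = 0 for k >= 1.
Equations for k = 0 and k = 1 (AR order 1):
  gamma(0) = phi_1 gamma(1) + c_0
  gamma(1) = phi_1 gamma(0) + c_1
Substituting the second into the first: gamma(0) (1 - phi_1^2) = c_0 + phi_1 c_1, so
  gamma(0) = c_0 / (1 - phi_1^2) = 1 / (1 - (0.646)^2) = 1 / 0.582684 = 1.716196.
  gamma(1) = phi_1 gamma(0) = (0.646)(1.716196) = 1.108663.
Therefore gamma(1) = 1.1087 (to 4 decimal places).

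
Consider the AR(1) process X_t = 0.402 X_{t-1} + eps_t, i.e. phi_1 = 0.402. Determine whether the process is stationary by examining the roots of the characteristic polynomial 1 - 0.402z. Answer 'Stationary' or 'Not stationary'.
\text{Stationary}

The AR(p) characteristic polynomial is P(z) = 1 - 0.402z.
Stationarity requires all roots to lie outside the unit circle, i.e. |z| > 1 for every root.
This is linear in z: 1 + (-0.402) z = 0  =>  z = -1/(-0.402) = 2.487562,  |z| = 2.487562.
Moduli of all roots: 2.4876.
All moduli strictly greater than 1? Yes.
Verdict: Stationary.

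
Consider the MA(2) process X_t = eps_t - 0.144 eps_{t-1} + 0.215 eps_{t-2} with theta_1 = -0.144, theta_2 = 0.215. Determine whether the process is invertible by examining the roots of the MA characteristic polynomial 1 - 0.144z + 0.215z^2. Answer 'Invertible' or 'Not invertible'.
\text{Invertible}

The MA(q) characteristic polynomial is P(z) = 1 - 0.144z + 0.215z^2.
Invertibility requires all roots to lie outside the unit circle, i.e. |z| > 1 for every root.
Set 1 + (-0.144) z + (0.215) z^2 = 0, i.e. a z^2 + b z + c = 0 with a = 0.215, b = -0.144, c = 1.
Discriminant D = b^2 - 4ac = (-0.144)^2 - 4*(0.215)*1 = 0.020736 - (0.86) = -0.839264.
D < 0, so the roots are the complex-conjugate pair z = (-b +/- i sqrt(-D)) / (2a) = 0.3349 +/- 2.1305i.
For a conjugate pair |z|^2 = z * conj(z) = (product of roots) = c/a = 1/(0.215) = 4.651163, so |z| = sqrt(4.651163) = 2.1567 for both roots.
Moduli of all roots: 2.1567, 2.1567.
All moduli strictly greater than 1? Yes.
Verdict: Invertible.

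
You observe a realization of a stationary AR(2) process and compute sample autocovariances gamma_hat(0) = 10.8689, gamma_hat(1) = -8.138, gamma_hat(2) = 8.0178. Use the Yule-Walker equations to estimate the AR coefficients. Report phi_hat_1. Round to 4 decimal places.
\hat\phi_{1} = -0.4470

The Yule-Walker equations for an AR(p) process read, in matrix form,
  Gamma_p phi = r_p,   with   (Gamma_p)_{ij} = gamma(|i - j|),
                       (r_p)_i = gamma(i),   i,j = 1..p.
Substitute the sample gammas (Toeplitz matrix and right-hand side of size 2):
  Gamma_p = [[10.8689, -8.138], [-8.138, 10.8689]]
  r_p     = [-8.138, 8.0178]
Written out:
  10.8689 phi_1 - 8.138 phi_2 = -8.138
  -8.138 phi_1 + 10.8689 phi_2 = 8.0178
Solve by Cramer's rule:
  det = gamma(0)^2 - gamma(1)^2 = (10.8689)^2 - (-8.138)^2 = 118.13298721 - 66.227044 = 51.90594321
  phi_hat_1 = [gamma(1) gamma(0) - gamma(1) gamma(2)] / det = [(-8.138)(10.8689) - (-8.138)(8.0178)] / 51.90594321 = -23.2022518 / 51.90594321 = -0.447
  phi_hat_2 = [gamma(0) gamma(2) - gamma(1)^2] / det = [(10.8689)(8.0178) - (-8.138)^2] / 51.90594321 = 20.91762242 / 51.90594321 = 0.403
So phi_hat = [-0.4470, 0.4030].
Therefore phi_hat_1 = -0.4470.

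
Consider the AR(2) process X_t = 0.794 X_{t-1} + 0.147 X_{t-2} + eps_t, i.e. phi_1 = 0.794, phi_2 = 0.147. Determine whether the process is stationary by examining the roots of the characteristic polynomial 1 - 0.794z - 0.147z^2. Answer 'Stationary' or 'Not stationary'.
\text{Stationary}

The AR(p) characteristic polynomial is P(z) = 1 - 0.794z - 0.147z^2.
Stationarity requires all roots to lie outside the unit circle, i.e. |z| > 1 for every root.
Set 1 + (-0.794) z + (-0.147) z^2 = 0, i.e. a z^2 + b z + c = 0 with a = -0.147, b = -0.794, c = 1.
Discriminant D = b^2 - 4ac = (-0.794)^2 - 4*(-0.147)*1 = 0.630436 - (-0.588) = 1.218436.
D >= 0, so the roots are real: z = (-b +/- sqrt(D)) / (2a) = (0.794 +/- 1.103828) / (-0.294).
  z_1 = (0.794 + 1.103828) / (-0.294) = -6.4552,   |z_1| = 6.4552.
  z_2 = (0.794 - 1.103828) / (-0.294) = 1.0538,   |z_2| = 1.0538.
Moduli of all roots: 6.4552, 1.0538.
All moduli strictly greater than 1? Yes.
Verdict: Stationary.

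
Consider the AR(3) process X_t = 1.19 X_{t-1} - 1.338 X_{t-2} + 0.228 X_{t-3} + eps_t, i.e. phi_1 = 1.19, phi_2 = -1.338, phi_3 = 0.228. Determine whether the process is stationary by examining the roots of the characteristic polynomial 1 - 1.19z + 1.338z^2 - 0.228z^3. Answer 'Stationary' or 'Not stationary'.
\text{Not stationary}

The AR(p) characteristic polynomial is P(z) = 1 - 1.19z + 1.338z^2 - 0.228z^3.
Stationarity requires all roots to lie outside the unit circle, i.e. |z| > 1 for every root.
Degree 3: look for a simple real root z0 first, then factor out (1 - z/z0) and solve the remaining quadratic.
Testing z0 = 5: P(5) = 1 + (-1.19)(5) + (1.338)(5)^2 + (-0.228)(5)^3
  = 1 + (-5.95) + (33.45) + (-28.5) = 0.  So z_0 = 5 is a root, |z_0| = 5.
Divide out the factor (1 - 0.2 z) = (1 - z/z0) (since 1/z0 = 0.2):
  P(z) = (1 - 0.2 z)(1 + (-0.99) z + (1.14) z^2)
  [check: z-coef -0.99 - (0.2) = -1.19; z^2-coef 1.14 - (0.2)(-0.99) = 1.338; z^3-coef -(0.2)(1.14) = -0.228.]
Remaining roots from the quadratic factor 1 + (-0.99) z + (1.14) z^2:
  Set 1 + (-0.99) z + (1.14) z^2 = 0, i.e. a z^2 + b z + c = 0 with a = 1.14, b = -0.99, c = 1.
  Discriminant D = b^2 - 4ac = (-0.99)^2 - 4*(1.14)*1 = 0.9801 - (4.56) = -3.5799.
  D < 0, so the roots are the complex-conjugate pair z = (-b +/- i sqrt(-D)) / (2a) = 0.4342 +/- 0.8299i.
  For a conjugate pair |z|^2 = z * conj(z) = (product of roots) = c/a = 1/(1.14) = 0.877193, so |z| = sqrt(0.877193) = 0.9366 for both roots.
Moduli of all roots: 5.0000, 0.9366, 0.9366.
All moduli strictly greater than 1? No.
Verdict: Not stationary.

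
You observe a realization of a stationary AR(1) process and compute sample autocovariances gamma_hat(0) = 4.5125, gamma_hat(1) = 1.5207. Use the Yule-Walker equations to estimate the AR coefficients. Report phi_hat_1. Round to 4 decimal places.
\hat\phi_{1} = 0.3370

The Yule-Walker equations for an AR(p) process read, in matrix form,
  Gamma_p phi = r_p,   with   (Gamma_p)_{ij} = gamma(|i - j|),
                       (r_p)_i = gamma(i),   i,j = 1..p.
Substitute the sample gammas (Toeplitz matrix and right-hand side of size 1):
  Gamma_p = [[4.5125]]
  r_p     = [1.5207]
With p = 1 this is the single equation gamma(0) phi_1 = gamma(1):
  phi_hat_1 = gamma(1) / gamma(0) = 1.5207 / 4.5125 = 0.3370.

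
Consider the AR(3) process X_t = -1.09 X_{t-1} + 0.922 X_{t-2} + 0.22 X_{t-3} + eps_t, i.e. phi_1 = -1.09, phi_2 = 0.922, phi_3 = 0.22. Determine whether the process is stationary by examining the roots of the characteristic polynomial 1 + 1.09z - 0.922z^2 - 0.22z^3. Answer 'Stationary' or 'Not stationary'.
\text{Not stationary}

The AR(p) characteristic polynomial is P(z) = 1 + 1.09z - 0.922z^2 - 0.22z^3.
Stationarity requires all roots to lie outside the unit circle, i.e. |z| > 1 for every root.
Degree 3: look for a simple real root z0 first, then factor out (1 - z/z0) and solve the remaining quadratic.
Testing z0 = -5: P(-5) = 1 + (1.09)(-5) + (-0.922)(-5)^2 + (-0.22)(-5)^3
  = 1 + (-5.45) + (-23.05) + (27.5) = 0.  So z_0 = -5 is a root, |z_0| = 5.
Divide out the factor (1 + 0.2 z) = (1 - z/z0) (since 1/z0 = -0.2):
  P(z) = (1 + 0.2 z)(1 + (0.89) z + (-1.1) z^2)
  [check: z-coef 0.89 - (-0.2) = 1.09; z^2-coef -1.1 - (-0.2)(0.89) = -0.922; z^3-coef -(-0.2)(-1.1) = -0.22.]
Remaining roots from the quadratic factor 1 + (0.89) z + (-1.1) z^2:
  Set 1 + (0.89) z + (-1.1) z^2 = 0, i.e. a z^2 + b z + c = 0 with a = -1.1, b = 0.89, c = 1.
  Discriminant D = b^2 - 4ac = (0.89)^2 - 4*(-1.1)*1 = 0.7921 - (-4.4) = 5.1921.
  D >= 0, so the roots are real: z = (-b +/- sqrt(D)) / (2a) = (-0.89 +/- 2.278618) / (-2.2).
    z_1 = (-0.89 + 2.278618) / (-2.2) = -0.6312,   |z_1| = 0.6312.
    z_2 = (-0.89 - 2.278618) / (-2.2) = 1.4403,   |z_2| = 1.4403.
Moduli of all roots: 5.0000, 0.6312, 1.4403.
All moduli strictly greater than 1? No.
Verdict: Not stationary.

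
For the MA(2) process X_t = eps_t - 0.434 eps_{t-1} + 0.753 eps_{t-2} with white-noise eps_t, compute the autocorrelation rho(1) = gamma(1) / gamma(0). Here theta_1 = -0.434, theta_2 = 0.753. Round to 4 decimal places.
\rho(1) = -0.4334

For an MA(q) process with theta_0 = 1, the autocovariance is
  gamma(k) = sigma^2 * sum_{i=0..q-k} theta_i * theta_{i+k},
and rho(k) = gamma(k) / gamma(0). Sigma^2 cancels.
  numerator   = (1)*(-0.434) + (-0.434)*(0.753) = -0.760802.
  denominator = (1)^2 + (-0.434)^2 + (0.753)^2 = 1.755365.
  rho(1) = -0.760802 / 1.755365 = -0.4334.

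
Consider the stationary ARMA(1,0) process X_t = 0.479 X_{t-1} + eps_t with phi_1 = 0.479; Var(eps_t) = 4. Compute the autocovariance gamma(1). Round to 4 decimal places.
\gamma(1) = 2.4865

Multiply the model equation by X_{t-k} and take expectations. With theta_0 = psi_0 = 1 and psi_j the MA(infinity) weights, this gives
  gamma(k) - sum_i phi_i gamma(k-i) = c_k,
  c_k = sigma^2 * sum_{j=k..q} theta_j psi_{j-k}   (c_k = 0 for k > q),
using gamma(-m) = gamma(m).
Pure AR (q = 0): c_0 = sigma^2 = 4, c_k = 0 for k >= 1.
Equations for k = 0 and k = 1 (AR order 1):
  gamma(0) = phi_1 gamma(1) + c_0
  gamma(1) = phi_1 gamma(0) + c_1
Substituting the second into the first: gamma(0) (1 - phi_1^2) = c_0 + phi_1 c_1, so
  gamma(0) = c_0 / (1 - phi_1^2) = 4 / (1 - (0.479)^2) = 4 / 0.770559 = 5.191037.
  gamma(1) = phi_1 gamma(0) = (0.479)(5.191037) = 2.486507.
Therefore gamma(1) = 2.4865 (to 4 decimal places).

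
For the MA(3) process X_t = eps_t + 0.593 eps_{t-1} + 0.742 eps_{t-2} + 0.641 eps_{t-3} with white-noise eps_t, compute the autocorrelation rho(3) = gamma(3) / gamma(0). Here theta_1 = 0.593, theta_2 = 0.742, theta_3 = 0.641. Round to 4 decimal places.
\rho(3) = 0.2771

For an MA(q) process with theta_0 = 1, the autocovariance is
  gamma(k) = sigma^2 * sum_{i=0..q-k} theta_i * theta_{i+k},
and rho(k) = gamma(k) / gamma(0). Sigma^2 cancels.
  numerator   = (1)*(0.641) = 0.641.
  denominator = (1)^2 + (0.593)^2 + (0.742)^2 + (0.641)^2 = 2.313094.
  rho(3) = 0.641 / 2.313094 = 0.2771.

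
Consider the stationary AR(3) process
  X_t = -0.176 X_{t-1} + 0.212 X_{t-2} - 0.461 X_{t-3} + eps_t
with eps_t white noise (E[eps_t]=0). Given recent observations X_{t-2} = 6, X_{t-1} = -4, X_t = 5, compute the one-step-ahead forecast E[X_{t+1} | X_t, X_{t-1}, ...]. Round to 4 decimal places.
E[X_{t+1} \mid \mathcal F_t] = -4.4940

For an AR(p) model X_t = c + sum_i phi_i X_{t-i} + eps_t, the
one-step-ahead conditional mean is
  E[X_{t+1} | X_t, ...] = c + sum_i phi_i X_{t+1-i}.
Substitute known values:
  E[X_{t+1} | ...] = (-0.176) * (5) + (0.212) * (-4) + (-0.461) * (6)
                   = -4.4940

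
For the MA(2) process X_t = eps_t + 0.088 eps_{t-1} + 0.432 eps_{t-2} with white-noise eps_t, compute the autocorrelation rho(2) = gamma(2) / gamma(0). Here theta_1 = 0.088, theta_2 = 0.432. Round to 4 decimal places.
\rho(2) = 0.3617

For an MA(q) process with theta_0 = 1, the autocovariance is
  gamma(k) = sigma^2 * sum_{i=0..q-k} theta_i * theta_{i+k},
and rho(k) = gamma(k) / gamma(0). Sigma^2 cancels.
  numerator   = (1)*(0.432) = 0.432.
  denominator = (1)^2 + (0.088)^2 + (0.432)^2 = 1.194368.
  rho(2) = 0.432 / 1.194368 = 0.3617.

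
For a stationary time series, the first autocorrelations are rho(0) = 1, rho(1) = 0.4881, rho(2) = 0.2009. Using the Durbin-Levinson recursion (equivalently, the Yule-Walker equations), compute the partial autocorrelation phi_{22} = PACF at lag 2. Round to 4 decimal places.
\phi_{22} = -0.0490

The PACF at lag k is phi_{kk}, the last component of the solution
to the Yule-Walker system G_k phi = r_k where
  (G_k)_{ij} = rho(|i - j|), (r_k)_i = rho(i), i,j = 1..k.
Equivalently, Durbin-Levinson gives phi_{kk} iteratively:
  phi_{11} = rho(1)
  phi_{kk} = [rho(k) - sum_{j=1..k-1} phi_{k-1,j} rho(k-j)]
            / [1 - sum_{j=1..k-1} phi_{k-1,j} rho(j)],
  phi_{k,j} = phi_{k-1,j} - phi_{kk} phi_{k-1,k-j},  j = 1..k-1.
Step k = 1:
  phi_11 = rho(1) = 0.4881.
Step k = 2:
  phi_22 = [rho(2) - phi_11 rho(1)] / [1 - phi_11 rho(1)] = [0.2009 - (0.4881)(0.4881)] / [1 - (0.4881)(0.4881)]
         = -0.03734161 / 0.76175839 = -0.049.
Therefore phi_{22} = -0.0490.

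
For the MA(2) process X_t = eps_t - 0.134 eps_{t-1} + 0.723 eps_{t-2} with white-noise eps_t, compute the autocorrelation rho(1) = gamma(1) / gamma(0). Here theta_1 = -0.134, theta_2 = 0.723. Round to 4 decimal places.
\rho(1) = -0.1499

For an MA(q) process with theta_0 = 1, the autocovariance is
  gamma(k) = sigma^2 * sum_{i=0..q-k} theta_i * theta_{i+k},
and rho(k) = gamma(k) / gamma(0). Sigma^2 cancels.
  numerator   = (1)*(-0.134) + (-0.134)*(0.723) = -0.230882.
  denominator = (1)^2 + (-0.134)^2 + (0.723)^2 = 1.540685.
  rho(1) = -0.230882 / 1.540685 = -0.1499.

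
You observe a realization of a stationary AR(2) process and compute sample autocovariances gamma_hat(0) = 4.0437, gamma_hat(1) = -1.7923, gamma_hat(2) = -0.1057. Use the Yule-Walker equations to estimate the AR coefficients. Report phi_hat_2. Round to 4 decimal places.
\hat\phi_{2} = -0.2770

The Yule-Walker equations for an AR(p) process read, in matrix form,
  Gamma_p phi = r_p,   with   (Gamma_p)_{ij} = gamma(|i - j|),
                       (r_p)_i = gamma(i),   i,j = 1..p.
Substitute the sample gammas (Toeplitz matrix and right-hand side of size 2):
  Gamma_p = [[4.0437, -1.7923], [-1.7923, 4.0437]]
  r_p     = [-1.7923, -0.1057]
Written out:
  4.0437 phi_1 - 1.7923 phi_2 = -1.7923
  -1.7923 phi_1 + 4.0437 phi_2 = -0.1057
Solve by Cramer's rule:
  det = gamma(0)^2 - gamma(1)^2 = (4.0437)^2 - (-1.7923)^2 = 16.35150969 - 3.21233929 = 13.1391704
  phi_hat_1 = [gamma(1) gamma(0) - gamma(1) gamma(2)] / det = [(-1.7923)(4.0437) - (-1.7923)(-0.1057)] / 13.1391704 = -7.43696962 / 13.1391704 = -0.566
  phi_hat_2 = [gamma(0) gamma(2) - gamma(1)^2] / det = [(4.0437)(-0.1057) - (-1.7923)^2] / 13.1391704 = -3.63975838 / 13.1391704 = -0.277
So phi_hat = [-0.5660, -0.2770].
Therefore phi_hat_2 = -0.2770.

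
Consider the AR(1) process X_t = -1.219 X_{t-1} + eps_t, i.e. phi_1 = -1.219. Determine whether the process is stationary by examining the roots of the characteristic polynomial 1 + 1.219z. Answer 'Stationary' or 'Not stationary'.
\text{Not stationary}

The AR(p) characteristic polynomial is P(z) = 1 + 1.219z.
Stationarity requires all roots to lie outside the unit circle, i.e. |z| > 1 for every root.
This is linear in z: 1 + (1.219) z = 0  =>  z = -1/(1.219) = -0.820345,  |z| = 0.820345.
Moduli of all roots: 0.8203.
All moduli strictly greater than 1? No.
Verdict: Not stationary.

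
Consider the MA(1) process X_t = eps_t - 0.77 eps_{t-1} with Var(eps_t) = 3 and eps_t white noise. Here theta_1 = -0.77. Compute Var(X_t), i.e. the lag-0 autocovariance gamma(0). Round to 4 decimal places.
\gamma(0) = 4.7787

For an MA(q) process X_t = eps_t + sum_i theta_i eps_{t-i} with
Var(eps_t) = sigma^2, the variance is
  gamma(0) = sigma^2 * (1 + sum_i theta_i^2).
  sum_i theta_i^2 = (-0.77)^2 = 0.5929.
  gamma(0) = 3 * (1 + 0.5929) = 3 * 1.5929 = 4.7787.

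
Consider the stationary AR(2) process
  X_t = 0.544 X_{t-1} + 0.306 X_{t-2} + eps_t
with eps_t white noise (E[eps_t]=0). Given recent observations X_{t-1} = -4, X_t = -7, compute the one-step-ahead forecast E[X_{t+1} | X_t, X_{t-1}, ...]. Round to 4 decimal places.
E[X_{t+1} \mid \mathcal F_t] = -5.0320

For an AR(p) model X_t = c + sum_i phi_i X_{t-i} + eps_t, the
one-step-ahead conditional mean is
  E[X_{t+1} | X_t, ...] = c + sum_i phi_i X_{t+1-i}.
Substitute known values:
  E[X_{t+1} | ...] = (0.544) * (-7) + (0.306) * (-4)
                   = -5.0320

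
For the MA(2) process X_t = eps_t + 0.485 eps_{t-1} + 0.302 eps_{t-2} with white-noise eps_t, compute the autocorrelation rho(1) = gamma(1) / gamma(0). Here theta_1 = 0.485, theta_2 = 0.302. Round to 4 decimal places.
\rho(1) = 0.4761

For an MA(q) process with theta_0 = 1, the autocovariance is
  gamma(k) = sigma^2 * sum_{i=0..q-k} theta_i * theta_{i+k},
and rho(k) = gamma(k) / gamma(0). Sigma^2 cancels.
  numerator   = (1)*(0.485) + (0.485)*(0.302) = 0.63147.
  denominator = (1)^2 + (0.485)^2 + (0.302)^2 = 1.326429.
  rho(1) = 0.63147 / 1.326429 = 0.4761.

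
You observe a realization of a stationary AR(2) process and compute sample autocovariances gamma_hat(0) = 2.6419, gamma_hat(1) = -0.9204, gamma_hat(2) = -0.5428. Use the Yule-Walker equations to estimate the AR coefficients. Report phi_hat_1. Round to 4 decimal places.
\hat\phi_{1} = -0.4780

The Yule-Walker equations for an AR(p) process read, in matrix form,
  Gamma_p phi = r_p,   with   (Gamma_p)_{ij} = gamma(|i - j|),
                       (r_p)_i = gamma(i),   i,j = 1..p.
Substitute the sample gammas (Toeplitz matrix and right-hand side of size 2):
  Gamma_p = [[2.6419, -0.9204], [-0.9204, 2.6419]]
  r_p     = [-0.9204, -0.5428]
Written out:
  2.6419 phi_1 - 0.9204 phi_2 = -0.9204
  -0.9204 phi_1 + 2.6419 phi_2 = -0.5428
Solve by Cramer's rule:
  det = gamma(0)^2 - gamma(1)^2 = (2.6419)^2 - (-0.9204)^2 = 6.97963561 - 0.84713616 = 6.13249945
  phi_hat_1 = [gamma(1) gamma(0) - gamma(1) gamma(2)] / det = [(-0.9204)(2.6419) - (-0.9204)(-0.5428)] / 6.13249945 = -2.93119788 / 6.13249945 = -0.478
  phi_hat_2 = [gamma(0) gamma(2) - gamma(1)^2] / det = [(2.6419)(-0.5428) - (-0.9204)^2] / 6.13249945 = -2.28115948 / 6.13249945 = -0.372
So phi_hat = [-0.4780, -0.3720].
Therefore phi_hat_1 = -0.4780.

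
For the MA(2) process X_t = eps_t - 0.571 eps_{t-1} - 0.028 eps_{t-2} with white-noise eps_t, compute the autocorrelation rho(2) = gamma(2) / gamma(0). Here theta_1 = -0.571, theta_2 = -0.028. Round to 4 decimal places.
\rho(2) = -0.0211

For an MA(q) process with theta_0 = 1, the autocovariance is
  gamma(k) = sigma^2 * sum_{i=0..q-k} theta_i * theta_{i+k},
and rho(k) = gamma(k) / gamma(0). Sigma^2 cancels.
  numerator   = (1)*(-0.028) = -0.028.
  denominator = (1)^2 + (-0.571)^2 + (-0.028)^2 = 1.326825.
  rho(2) = -0.028 / 1.326825 = -0.0211.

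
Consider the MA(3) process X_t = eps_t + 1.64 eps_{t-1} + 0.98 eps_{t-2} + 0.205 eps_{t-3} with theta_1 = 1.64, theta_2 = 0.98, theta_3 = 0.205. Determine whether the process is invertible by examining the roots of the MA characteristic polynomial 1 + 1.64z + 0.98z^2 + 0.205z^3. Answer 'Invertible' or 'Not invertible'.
\text{Invertible}

The MA(q) characteristic polynomial is P(z) = 1 + 1.64z + 0.98z^2 + 0.205z^3.
Invertibility requires all roots to lie outside the unit circle, i.e. |z| > 1 for every root.
Degree 3: look for a simple real root z0 first, then factor out (1 - z/z0) and solve the remaining quadratic.
Testing z0 = -2: P(-2) = 1 + (1.64)(-2) + (0.98)(-2)^2 + (0.205)(-2)^3
  = 1 + (-3.28) + (3.92) + (-1.64) = 0.  So z_0 = -2 is a root, |z_0| = 2.
Divide out the factor (1 + 0.5 z) = (1 - z/z0) (since 1/z0 = -0.5):
  P(z) = (1 + 0.5 z)(1 + (1.14) z + (0.41) z^2)
  [check: z-coef 1.14 - (-0.5) = 1.64; z^2-coef 0.41 - (-0.5)(1.14) = 0.98; z^3-coef -(-0.5)(0.41) = 0.205.]
Remaining roots from the quadratic factor 1 + (1.14) z + (0.41) z^2:
  Set 1 + (1.14) z + (0.41) z^2 = 0, i.e. a z^2 + b z + c = 0 with a = 0.41, b = 1.14, c = 1.
  Discriminant D = b^2 - 4ac = (1.14)^2 - 4*(0.41)*1 = 1.2996 - (1.64) = -0.3404.
  D < 0, so the roots are the complex-conjugate pair z = (-b +/- i sqrt(-D)) / (2a) = -1.3902 +/- 0.7115i.
  For a conjugate pair |z|^2 = z * conj(z) = (product of roots) = c/a = 1/(0.41) = 2.439024, so |z| = sqrt(2.439024) = 1.5617 for both roots.
Moduli of all roots: 2.0000, 1.5617, 1.5617.
All moduli strictly greater than 1? Yes.
Verdict: Invertible.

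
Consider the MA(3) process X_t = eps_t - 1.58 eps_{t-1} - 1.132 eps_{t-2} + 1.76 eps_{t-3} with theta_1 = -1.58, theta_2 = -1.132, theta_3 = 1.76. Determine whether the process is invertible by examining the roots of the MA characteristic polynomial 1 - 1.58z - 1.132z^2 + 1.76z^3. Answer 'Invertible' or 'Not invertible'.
\text{Not invertible}

The MA(q) characteristic polynomial is P(z) = 1 - 1.58z - 1.132z^2 + 1.76z^3.
Invertibility requires all roots to lie outside the unit circle, i.e. |z| > 1 for every root.
Degree 3: look for a simple real root z0 first, then factor out (1 - z/z0) and solve the remaining quadratic.
Testing z0 = 0.625: P(0.625) = 1 + (-1.58)(0.625) + (-1.132)(0.625)^2 + (1.76)(0.625)^3
  = 1 + (-0.9875) + (-0.442187) + (0.429688) = 0.  So z_0 = 0.625 is a root, |z_0| = 0.625.
Divide out the factor (1 - 1.6 z) = (1 - z/z0) (since 1/z0 = 1.6):
  P(z) = (1 - 1.6 z)(1 + (0.02) z + (-1.1) z^2)
  [check: z-coef 0.02 - (1.6) = -1.58; z^2-coef -1.1 - (1.6)(0.02) = -1.132; z^3-coef -(1.6)(-1.1) = 1.76.]
Remaining roots from the quadratic factor 1 + (0.02) z + (-1.1) z^2:
  Set 1 + (0.02) z + (-1.1) z^2 = 0, i.e. a z^2 + b z + c = 0 with a = -1.1, b = 0.02, c = 1.
  Discriminant D = b^2 - 4ac = (0.02)^2 - 4*(-1.1)*1 = 0.0004 - (-4.4) = 4.4004.
  D >= 0, so the roots are real: z = (-b +/- sqrt(D)) / (2a) = (-0.02 +/- 2.097713) / (-2.2).
    z_1 = (-0.02 + 2.097713) / (-2.2) = -0.9444,   |z_1| = 0.9444.
    z_2 = (-0.02 - 2.097713) / (-2.2) = 0.9626,   |z_2| = 0.9626.
Moduli of all roots: 0.6250, 0.9444, 0.9626.
All moduli strictly greater than 1? No.
Verdict: Not invertible.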